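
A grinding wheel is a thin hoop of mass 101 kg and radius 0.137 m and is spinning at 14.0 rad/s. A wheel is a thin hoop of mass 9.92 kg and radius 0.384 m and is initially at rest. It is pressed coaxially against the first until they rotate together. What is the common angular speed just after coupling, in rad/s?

|ω_f| ≈ 7.90 rad/s

No external torque acts about the common axis, so total angular momentum is conserved.
Moments of inertia: I_A = (101)(0.137)² = 1.896 kg·m²; I_B = (9.92)(0.384)² = 1.463 kg·m².
Taking A's sense as positive: L = (1.896)(14.0) = 26.54 kg·m²·rad/s.
Combined I = 1.896 + 1.463 = 3.358 kg·m².
ω_f = L / I = 26.54 / 3.358 = 7.902 rad/s.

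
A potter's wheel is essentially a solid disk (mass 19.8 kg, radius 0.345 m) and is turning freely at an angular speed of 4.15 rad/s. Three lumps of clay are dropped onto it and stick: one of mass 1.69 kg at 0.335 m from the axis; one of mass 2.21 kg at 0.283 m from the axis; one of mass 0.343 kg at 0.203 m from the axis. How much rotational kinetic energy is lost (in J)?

The added mass arrives with no angular momentum about the axis, and any external torque about the axis is negligible, so the system's angular momentum is conserved.
I_p = ½(19.8)(0.345)² = 1.178 kg·m².
Added inertia Σmr² = (1.69)(0.335)² + (2.21)(0.283)² + (0.343)(0.203)² = 0.3808 kg·m²; I_f = 1.178 + 0.3808 = 1.559 kg·m².
ω_f = I_p ω_i / I_f = (1.178)(4.15) / 1.559 = 3.136 rad/s.
KE_i = ½(1.178)(4.150 rad/s)² = 10.15 J; KE_f = ½(1.559)(3.136)² = 7.669 J.

energy lost ≈ 2.48 J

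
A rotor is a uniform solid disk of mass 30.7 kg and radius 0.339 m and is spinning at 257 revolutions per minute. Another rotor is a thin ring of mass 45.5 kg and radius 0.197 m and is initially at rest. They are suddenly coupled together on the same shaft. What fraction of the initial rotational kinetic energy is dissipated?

fraction ≈ 0.500

The coupling torques are internal; angular momentum about the shared axis is conserved.
Moments of inertia: I_A = ½(30.7)(0.339)² = 1.764 kg·m²; I_B = (45.5)(0.197)² = 1.766 kg·m².
Taking A's sense as positive: L = (1.764)(257) = 453.4 kg·m²·rpm.
Combined I = 1.764 + 1.766 = 3.530 kg·m².
ω_f = L / I = 453.4 / 3.530 = 128.4 rpm.
KE_i = ½ΣIω² = 638.9 J; KE_f = ½(3.530)(13.45)² = 319.3 J.
Fraction dissipated = (KE_i − KE_f)/KE_i = 0.5003.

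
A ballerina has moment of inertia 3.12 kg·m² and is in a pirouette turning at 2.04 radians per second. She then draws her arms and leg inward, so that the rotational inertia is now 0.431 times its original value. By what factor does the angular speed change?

With no external torque about the axis, L is conserved: I₁ω₁ = I₂ω₂.
I₂ = 0.431 × 3.12 = 1.345 kg·m².
ω₂/ω₁ = I₁/I₂ = 3.120 / 1.345 = 2.320.

ω₂/ω₁ ≈ 2.32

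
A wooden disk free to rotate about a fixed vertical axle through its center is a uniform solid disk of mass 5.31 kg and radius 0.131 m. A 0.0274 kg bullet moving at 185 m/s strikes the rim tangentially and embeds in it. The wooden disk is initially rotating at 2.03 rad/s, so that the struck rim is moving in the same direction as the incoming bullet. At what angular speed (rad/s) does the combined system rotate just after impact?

|ω_f| ≈ 16.4 rad/s

About the axle the impulsive forces during the collision are internal, so angular momentum about that axis is conserved.
I_p = ½(5.31)(0.131)² = 0.04556 kg·m². Taking the sense of the bullet's angular momentum as positive, L_{bullet} = m v R = (0.0274)(185)(0.131) = 0.6640 kg·m²/s.
L_i = +I_p ω_p + m v R = +(0.04556)(2.03) + 0.6640 = 0.7565 kg·m²/s.
After sticking, I_f = I_p + m R² = 0.04556 + (0.0274)(0.131)² = 0.04603 kg·m².
ω_f = L_i / I_f = 0.7565 / 0.04603 = 16.43 rad/s.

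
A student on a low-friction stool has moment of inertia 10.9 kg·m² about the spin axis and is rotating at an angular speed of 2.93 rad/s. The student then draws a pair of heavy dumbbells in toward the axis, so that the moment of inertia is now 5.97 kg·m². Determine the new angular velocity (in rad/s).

ω₂ ≈ 5.35 rad/s

No external torque acts about the spin axis, so angular momentum is conserved.
ω₂ = I₁ω₁ / I₂ = (10.90)(2.93 rad/s) / (5.970) = 5.350 rad/s.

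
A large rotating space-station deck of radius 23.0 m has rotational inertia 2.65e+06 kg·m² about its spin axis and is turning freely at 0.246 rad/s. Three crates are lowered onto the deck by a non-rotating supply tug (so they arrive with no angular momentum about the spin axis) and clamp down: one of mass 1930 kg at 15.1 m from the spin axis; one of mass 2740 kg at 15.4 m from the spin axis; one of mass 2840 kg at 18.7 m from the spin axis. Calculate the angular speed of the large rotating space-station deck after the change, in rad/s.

No external torque acts about the spin axis; L_before = L_after.
Added inertia Σmr² = (1930)(15.1)² + (2740)(15.4)² + (2840)(18.7)² = 2.083e+06 kg·m²; I_f = 2.650e+06 + 2.083e+06 = 4.733e+06 kg·m².
ω_f = I_p ω_i / I_f = (2.650e+06)(0.246) / 4.733e+06 = 0.1377 rad/s.

ω_f ≈ 0.138 rad/s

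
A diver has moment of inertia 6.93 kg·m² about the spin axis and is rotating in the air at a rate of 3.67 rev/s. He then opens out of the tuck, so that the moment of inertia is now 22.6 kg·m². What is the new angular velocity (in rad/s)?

ω₂ ≈ 7.07 rad/s

No external torque acts about the spin axis, so angular momentum is conserved.
ω₂ = I₁ω₁ / I₂ = (6.930)(3.67 rev/s) / (22.60) = 1.125 rev/s = 7.071 rad/s.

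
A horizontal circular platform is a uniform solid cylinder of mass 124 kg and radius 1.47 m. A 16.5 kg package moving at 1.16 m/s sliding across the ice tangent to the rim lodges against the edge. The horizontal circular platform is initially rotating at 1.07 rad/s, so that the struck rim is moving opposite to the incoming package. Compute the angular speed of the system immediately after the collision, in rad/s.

|ω_f| ≈ 0.679 rad/s

About the central axle the impulsive forces during the collision are internal, so angular momentum about that axis is conserved.
I_p = ½(124)(1.47)² = 134.0 kg·m². Taking the sense of the package's angular momentum as positive, L_{package} = m v R = (16.5)(1.16)(1.47) = 28.14 kg·m²/s.
L_i = −I_p ω_p + m v R = −(134.0)(1.07) + 28.14 = -115.2 kg·m²/s.
After sticking, I_f = I_p + m R² = 134.0 + (16.5)(1.47)² = 169.6 kg·m².
ω_f = L_i / I_f = -115.2 / 169.6 = -0.6792 rad/s.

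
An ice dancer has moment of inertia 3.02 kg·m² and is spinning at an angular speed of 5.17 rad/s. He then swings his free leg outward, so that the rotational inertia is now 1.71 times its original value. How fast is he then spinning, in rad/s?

ω₂ ≈ 3.02 rad/s

With no external torque about the axis, L is conserved: I₁ω₁ = I₂ω₂.
I₂ = 1.71 × 3.02 = 5.164 kg·m².
ω₂ = I₁ω₁ / I₂ = (3.020)(5.17 rad/s) / (5.164) = 3.023 rad/s.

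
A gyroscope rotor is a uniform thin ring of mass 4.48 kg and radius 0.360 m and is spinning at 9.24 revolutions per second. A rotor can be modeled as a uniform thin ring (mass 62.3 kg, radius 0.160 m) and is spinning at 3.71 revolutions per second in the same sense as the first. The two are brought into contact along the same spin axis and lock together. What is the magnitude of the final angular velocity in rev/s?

No external torque acts about the common axis, so total angular momentum is conserved.
Moments of inertia: I_A = (4.48)(0.360)² = 0.5806 kg·m²; I_B = (62.3)(0.160)² = 1.595 kg·m².
Taking A's sense as positive: L = (0.5806)(9.24) + (1.595)(3.71) = 11.28 kg·m²·rev/s.
Combined I = 0.5806 + 1.595 = 2.175 kg·m².
ω_f = L / I = 11.28 / 2.175 = 5.186 rev/s.

|ω_f| ≈ 5.19 rev/s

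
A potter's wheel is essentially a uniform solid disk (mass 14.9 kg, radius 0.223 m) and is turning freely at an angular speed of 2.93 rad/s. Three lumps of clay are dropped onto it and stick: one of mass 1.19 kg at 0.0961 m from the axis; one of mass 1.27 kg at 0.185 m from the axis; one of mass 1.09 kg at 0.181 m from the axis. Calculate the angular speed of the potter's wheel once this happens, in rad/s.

No external torque acts about the axis; L_before = L_after.
I_p = ½(14.9)(0.223)² = 0.3705 kg·m².
Added inertia Σmr² = (1.19)(0.0961)² + (1.27)(0.185)² + (1.09)(0.181)² = 0.09017 kg·m²; I_f = 0.3705 + 0.09017 = 0.4606 kg·m².
ω_f = I_p ω_i / I_f = (0.3705)(2.93) / 0.4606 = 2.356 rad/s.

ω_f ≈ 2.36 rad/s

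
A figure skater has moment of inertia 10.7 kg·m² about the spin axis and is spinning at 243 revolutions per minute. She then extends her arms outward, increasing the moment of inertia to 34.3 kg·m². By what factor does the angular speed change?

Angular momentum about the spin axis is conserved since the torque about it is zero.
ω₂/ω₁ = I₁/I₂ = 10.70 / 34.30 = 0.3120.

ω₂/ω₁ ≈ 0.312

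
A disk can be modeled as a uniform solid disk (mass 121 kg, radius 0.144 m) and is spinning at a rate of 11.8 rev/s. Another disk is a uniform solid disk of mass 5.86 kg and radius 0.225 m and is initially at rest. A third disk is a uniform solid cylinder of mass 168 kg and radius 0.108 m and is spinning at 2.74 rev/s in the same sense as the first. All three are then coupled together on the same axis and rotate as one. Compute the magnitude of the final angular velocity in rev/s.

The coupling torques are internal; angular momentum about the shared axis is conserved.
Moments of inertia: I_A = ½(121)(0.144)² = 1.255 kg·m²; I_B = ½(5.86)(0.225)² = 0.1483 kg·m²; I_C = ½(168)(0.108)² = 0.9798 kg·m².
Taking A's sense as positive: L = (1.255)(11.8) + (0.9798)(2.74) = 17.49 kg·m²·rev/s.
Combined I = 1.255 + 0.1483 + 0.9798 = 2.383 kg·m².
ω_f = L / I = 17.49 / 2.383 = 7.340 rev/s.

|ω_f| ≈ 7.34 rev/s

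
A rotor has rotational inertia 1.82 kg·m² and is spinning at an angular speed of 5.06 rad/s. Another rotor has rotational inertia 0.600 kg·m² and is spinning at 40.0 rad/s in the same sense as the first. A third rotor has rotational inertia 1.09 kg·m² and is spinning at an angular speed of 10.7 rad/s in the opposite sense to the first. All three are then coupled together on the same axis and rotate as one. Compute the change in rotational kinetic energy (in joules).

ΔKE ≈ -500 J

The coupling torques are internal; angular momentum about the shared axis is conserved.
Taking A's sense as positive: L = (1.820)(5.06) + (0.6000)(40.0) − (1.090)(10.7) = 21.55 kg·m²·rad/s.
Combined I = 1.820 + 0.6000 + 1.090 = 3.510 kg·m².
ω_f = L / I = 21.55 / 3.510 = 6.139 rad/s.
KE_i = ½ΣIω² = 565.7 J; KE_f = ½(3.510)(6.139)² = 66.13 J.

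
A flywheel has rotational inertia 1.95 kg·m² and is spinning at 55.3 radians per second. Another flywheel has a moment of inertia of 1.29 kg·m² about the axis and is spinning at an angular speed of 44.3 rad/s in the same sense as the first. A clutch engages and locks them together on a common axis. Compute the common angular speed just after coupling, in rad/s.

|ω_f| ≈ 50.9 rad/s

No external torque acts about the common axis, so total angular momentum is conserved.
Taking A's sense as positive: L = (1.950)(55.3) + (1.290)(44.3) = 165.0 kg·m²·rad/s.
Combined I = 1.950 + 1.290 = 3.240 kg·m².
ω_f = L / I = 165.0 / 3.240 = 50.92 rad/s.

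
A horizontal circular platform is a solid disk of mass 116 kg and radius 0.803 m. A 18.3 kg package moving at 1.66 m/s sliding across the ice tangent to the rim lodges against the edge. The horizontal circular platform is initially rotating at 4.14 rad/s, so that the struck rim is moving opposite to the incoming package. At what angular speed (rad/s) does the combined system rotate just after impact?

|ω_f| ≈ 2.65 rad/s

About the central axle the impulsive forces during the collision are internal, so angular momentum about that axis is conserved.
I_p = ½(116)(0.803)² = 37.40 kg·m². Taking the sense of the package's angular momentum as positive, L_{package} = m v R = (18.3)(1.66)(0.803) = 24.39 kg·m²/s.
L_i = −I_p ω_p + m v R = −(37.40)(4.14) + 24.39 = -130.4 kg·m²/s.
After sticking, I_f = I_p + m R² = 37.40 + (18.3)(0.803)² = 49.20 kg·m².
ω_f = L_i / I_f = -130.4 / 49.20 = -2.651 rad/s.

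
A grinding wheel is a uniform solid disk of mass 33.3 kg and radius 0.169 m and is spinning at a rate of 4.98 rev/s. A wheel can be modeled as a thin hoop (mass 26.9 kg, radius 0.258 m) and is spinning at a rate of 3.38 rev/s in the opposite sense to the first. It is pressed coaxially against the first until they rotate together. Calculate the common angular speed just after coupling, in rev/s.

The coupling torques are internal; angular momentum about the shared axis is conserved.
Moments of inertia: I_A = ½(33.3)(0.169)² = 0.4755 kg·m²; I_B = (26.9)(0.258)² = 1.791 kg·m².
Taking A's sense as positive: L = (0.4755)(4.98) − (1.791)(3.38) = -3.684 kg·m²·rev/s.
Combined I = 0.4755 + 1.791 = 2.266 kg·m².
ω_f = L / I = -3.684 / 2.266 = -1.626 rev/s.

|ω_f| ≈ 1.63 rev/s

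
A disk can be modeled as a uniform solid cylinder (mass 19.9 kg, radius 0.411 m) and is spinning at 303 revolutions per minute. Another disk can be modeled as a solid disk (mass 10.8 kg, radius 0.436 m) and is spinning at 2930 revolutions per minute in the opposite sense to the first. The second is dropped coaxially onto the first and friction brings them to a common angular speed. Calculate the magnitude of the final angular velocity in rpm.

|ω_f| ≈ 923 rpm

The coupling torques are internal; angular momentum about the shared axis is conserved.
Moments of inertia: I_A = ½(19.9)(0.411)² = 1.681 kg·m²; I_B = ½(10.8)(0.436)² = 1.027 kg·m².
Taking A's sense as positive: L = (1.681)(303) − (1.027)(2930) = -2498 kg·m²·rpm.
Combined I = 1.681 + 1.027 = 2.707 kg·m².
ω_f = L / I = -2498 / 2.707 = -922.9 rpm.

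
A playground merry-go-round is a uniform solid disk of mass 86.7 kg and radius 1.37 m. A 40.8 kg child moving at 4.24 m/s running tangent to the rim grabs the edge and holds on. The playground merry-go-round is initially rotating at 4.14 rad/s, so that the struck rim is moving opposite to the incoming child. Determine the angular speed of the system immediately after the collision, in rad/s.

|ω_f| ≈ 0.632 rad/s

About the axle the impulsive forces during the collision are internal, so angular momentum about that axis is conserved.
I_p = ½(86.7)(1.37)² = 81.36 kg·m². Taking the sense of the child's angular momentum as positive, L_{child} = m v R = (40.8)(4.24)(1.37) = 237.0 kg·m²/s.
L_i = −I_p ω_p + m v R = −(81.36)(4.14) + 237.0 = -99.85 kg·m²/s.
After sticking, I_f = I_p + m R² = 81.36 + (40.8)(1.37)² = 157.9 kg·m².
ω_f = L_i / I_f = -99.85 / 157.9 = -0.6322 rad/s.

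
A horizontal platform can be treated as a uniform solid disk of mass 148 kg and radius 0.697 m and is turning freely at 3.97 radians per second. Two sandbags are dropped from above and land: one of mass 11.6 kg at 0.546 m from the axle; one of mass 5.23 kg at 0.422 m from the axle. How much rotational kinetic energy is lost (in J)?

energy lost ≈ 30.8 J

The added mass arrives with no angular momentum about the axle, and any external torque about the axle is negligible, so the system's angular momentum is conserved.
I_p = ½(148)(0.697)² = 35.95 kg·m².
Added inertia Σmr² = (11.6)(0.546)² + (5.23)(0.422)² = 4.390 kg·m²; I_f = 35.95 + 4.390 = 40.34 kg·m².
ω_f = I_p ω_i / I_f = (35.95)(3.97) / 40.34 = 3.538 rad/s.
KE_i = ½(35.95)(3.970 rad/s)² = 283.3 J; KE_f = ½(40.34)(3.538)² = 252.5 J.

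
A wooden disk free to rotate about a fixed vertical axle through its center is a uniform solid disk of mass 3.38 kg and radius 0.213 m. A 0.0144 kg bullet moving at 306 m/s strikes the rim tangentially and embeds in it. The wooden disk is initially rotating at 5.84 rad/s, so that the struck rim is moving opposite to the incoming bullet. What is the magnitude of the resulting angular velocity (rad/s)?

About the axle the impulsive forces during the collision are internal, so angular momentum about that axis is conserved.
I_p = ½(3.38)(0.213)² = 0.07667 kg·m². Taking the sense of the bullet's angular momentum as positive, L_{bullet} = m v R = (0.0144)(306)(0.213) = 0.9386 kg·m²/s.
L_i = −I_p ω_p + m v R = −(0.07667)(5.84) + 0.9386 = 0.4908 kg·m²/s.
After sticking, I_f = I_p + m R² = 0.07667 + (0.0144)(0.213)² = 0.07733 kg·m².
ω_f = L_i / I_f = 0.4908 / 0.07733 = 6.347 rad/s.

|ω_f| ≈ 6.35 rad/s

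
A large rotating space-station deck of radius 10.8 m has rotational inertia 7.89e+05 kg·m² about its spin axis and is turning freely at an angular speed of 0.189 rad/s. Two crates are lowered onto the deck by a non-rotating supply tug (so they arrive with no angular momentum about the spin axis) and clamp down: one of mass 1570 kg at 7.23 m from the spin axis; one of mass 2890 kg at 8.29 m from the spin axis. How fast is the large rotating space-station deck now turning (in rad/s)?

The added mass arrives with no angular momentum about the spin axis, and any external torque about the spin axis is negligible, so the system's angular momentum is conserved.
Added inertia Σmr² = (1570)(7.23)² + (2890)(8.29)² = 2.807e+05 kg·m²; I_f = 7.890e+05 + 2.807e+05 = 1.070e+06 kg·m².
ω_f = I_p ω_i / I_f = (7.890e+05)(0.189) / 1.070e+06 = 0.1394 rad/s.

ω_f ≈ 0.139 rad/s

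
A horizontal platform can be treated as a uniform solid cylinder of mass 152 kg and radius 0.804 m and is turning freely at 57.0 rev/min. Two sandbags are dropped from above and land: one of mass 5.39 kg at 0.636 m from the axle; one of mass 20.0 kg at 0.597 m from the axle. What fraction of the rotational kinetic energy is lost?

No external torque acts about the axle; L_before = L_after.
I_p = ½(152)(0.804)² = 49.13 kg·m².
Added inertia Σmr² = (5.39)(0.636)² + (20.0)(0.597)² = 9.308 kg·m²; I_f = 49.13 + 9.308 = 58.44 kg·m².
ω_f = I_p ω_i / I_f = (49.13)(57.0) / 58.44 = 47.92 rpm.
KE_i = ½(49.13)(5.969 rad/s)² = 875.2 J; KE_f = ½(58.44)(5.018)² = 735.8 J.
Fraction lost = 0.1593.

fraction ≈ 0.159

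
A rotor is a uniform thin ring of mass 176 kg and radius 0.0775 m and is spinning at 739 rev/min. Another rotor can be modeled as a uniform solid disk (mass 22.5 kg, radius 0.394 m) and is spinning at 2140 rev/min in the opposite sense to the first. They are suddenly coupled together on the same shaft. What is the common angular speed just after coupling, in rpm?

|ω_f| ≈ 1050 rpm

The coupling torques are internal; angular momentum about the shared axis is conserved.
Moments of inertia: I_A = (176)(0.0775)² = 1.057 kg·m²; I_B = ½(22.5)(0.394)² = 1.746 kg·m².
Taking A's sense as positive: L = (1.057)(739) − (1.746)(2140) = -2956 kg·m²·rpm.
Combined I = 1.057 + 1.746 = 2.804 kg·m².
ω_f = L / I = -2956 / 2.804 = -1054 rpm.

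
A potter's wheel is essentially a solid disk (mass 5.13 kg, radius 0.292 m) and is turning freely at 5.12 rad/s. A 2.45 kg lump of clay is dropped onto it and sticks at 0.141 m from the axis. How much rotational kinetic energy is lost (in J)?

energy lost ≈ 0.522 J

No external torque acts about the axis; L_before = L_after.
I_p = ½(5.13)(0.292)² = 0.2187 kg·m².
Added inertia Σmr² = (2.45)(0.141)² = 0.04871 kg·m²; I_f = 0.2187 + 0.04871 = 0.2674 kg·m².
ω_f = I_p ω_i / I_f = (0.2187)(5.12) / 0.2674 = 4.187 rad/s.
KE_i = ½(0.2187)(5.120 rad/s)² = 2.867 J; KE_f = ½(0.2674)(4.187)² = 2.344 J.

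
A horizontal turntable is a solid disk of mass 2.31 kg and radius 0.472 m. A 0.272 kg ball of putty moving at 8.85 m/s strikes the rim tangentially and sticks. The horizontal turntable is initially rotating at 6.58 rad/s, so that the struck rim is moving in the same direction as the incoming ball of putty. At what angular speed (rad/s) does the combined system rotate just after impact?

About the axle the impulsive forces during the collision are internal, so angular momentum about that axis is conserved.
I_p = ½(2.31)(0.472)² = 0.2573 kg·m². Taking the sense of the ball of putty's angular momentum as positive, L_{ball} = m v R = (0.272)(8.85)(0.472) = 1.136 kg·m²/s.
L_i = +I_p ω_p + m v R = +(0.2573)(6.58) + 1.136 = 2.829 kg·m²/s.
After sticking, I_f = I_p + m R² = 0.2573 + (0.272)(0.472)² = 0.3179 kg·m².
ω_f = L_i / I_f = 2.829 / 0.3179 = 8.900 rad/s.

|ω_f| ≈ 8.90 rad/s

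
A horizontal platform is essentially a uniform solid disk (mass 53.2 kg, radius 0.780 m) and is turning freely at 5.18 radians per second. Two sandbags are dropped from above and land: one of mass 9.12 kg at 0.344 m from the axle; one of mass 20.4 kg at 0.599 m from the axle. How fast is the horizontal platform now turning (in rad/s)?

ω_f ≈ 3.41 rad/s

The added mass arrives with no angular momentum about the axle, and any external torque about the axle is negligible, so the system's angular momentum is conserved.
I_p = ½(53.2)(0.780)² = 16.18 kg·m².
Added inertia Σmr² = (9.12)(0.344)² + (20.4)(0.599)² = 8.399 kg·m²; I_f = 16.18 + 8.399 = 24.58 kg·m².
ω_f = I_p ω_i / I_f = (16.18)(5.18) / 24.58 = 3.410 rad/s.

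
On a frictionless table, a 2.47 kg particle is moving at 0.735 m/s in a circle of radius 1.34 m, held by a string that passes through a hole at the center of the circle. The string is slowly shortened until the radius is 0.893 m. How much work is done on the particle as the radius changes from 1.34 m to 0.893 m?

W ≈ 0.835 J

Central (radial) force ⇒ zero torque about the center ⇒ m v r is constant.
v₂ = v₁ r₁ / r₂ = (0.735)(1.34) / (0.893) = 1.103 m/s.
W = ΔKE = ½m(v₂² − v₁²) = 0.8351 J.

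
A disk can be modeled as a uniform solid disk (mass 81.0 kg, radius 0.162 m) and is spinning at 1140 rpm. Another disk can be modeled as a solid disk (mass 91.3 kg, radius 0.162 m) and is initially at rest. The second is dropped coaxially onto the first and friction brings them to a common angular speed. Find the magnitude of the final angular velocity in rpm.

The coupling torques are internal; angular momentum about the shared axis is conserved.
Moments of inertia: I_A = ½(81.0)(0.162)² = 1.063 kg·m²; I_B = ½(91.3)(0.162)² = 1.198 kg·m².
Taking A's sense as positive: L = (1.063)(1140) = 1212 kg·m²·rpm.
Combined I = 1.063 + 1.198 = 2.261 kg·m².
ω_f = L / I = 1212 / 2.261 = 535.9 rpm.

|ω_f| ≈ 536 rpm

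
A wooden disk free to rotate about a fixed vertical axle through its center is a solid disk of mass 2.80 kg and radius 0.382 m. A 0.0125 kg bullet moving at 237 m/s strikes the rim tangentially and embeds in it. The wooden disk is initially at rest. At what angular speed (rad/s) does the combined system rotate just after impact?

|ω_f| ≈ 5.49 rad/s

About the axle the impulsive forces during the collision are internal, so angular momentum about that axis is conserved.
I_p = ½(2.80)(0.382)² = 0.2043 kg·m². Taking the sense of the bullet's angular momentum as positive, L_{bullet} = m v R = (0.0125)(237)(0.382) = 1.132 kg·m²/s.
L_i = 0 + 1.132 = 1.132 kg·m²/s.
After sticking, I_f = I_p + m R² = 0.2043 + (0.0125)(0.382)² = 0.2061 kg·m².
ω_f = L_i / I_f = 1.132 / 0.2061 = 5.490 rad/s.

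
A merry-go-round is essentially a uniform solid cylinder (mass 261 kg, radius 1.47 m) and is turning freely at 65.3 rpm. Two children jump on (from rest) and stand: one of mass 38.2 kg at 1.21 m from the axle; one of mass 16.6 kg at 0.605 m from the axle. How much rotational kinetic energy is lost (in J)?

No external torque acts about the axle; L_before = L_after.
I_p = ½(261)(1.47)² = 282.0 kg·m².
Added inertia Σmr² = (38.2)(1.21)² + (16.6)(0.605)² = 62.00 kg·m²; I_f = 282.0 + 62.00 = 344.0 kg·m².
ω_f = I_p ω_i / I_f = (282.0)(65.3) / 344.0 = 53.53 rpm.
KE_i = ½(282.0)(6.838 rad/s)² = 6593 J; KE_f = ½(344.0)(5.606)² = 5405 J.

energy lost ≈ 1190 J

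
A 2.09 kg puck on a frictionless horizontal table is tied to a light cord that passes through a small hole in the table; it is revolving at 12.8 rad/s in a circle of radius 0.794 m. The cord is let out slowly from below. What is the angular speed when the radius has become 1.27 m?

The constraining force is radial, so m r² ω about the center is conserved.
ω₂ = ω₁ (r₁/r₂)² = (12.8)(0.794/1.27)² = 5.003 rad/s.

ω₂ ≈ 5.00 rad/s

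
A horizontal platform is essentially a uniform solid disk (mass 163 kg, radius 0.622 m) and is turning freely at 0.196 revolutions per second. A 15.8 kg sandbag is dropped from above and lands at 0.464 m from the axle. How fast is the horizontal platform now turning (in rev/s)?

ω_f ≈ 0.177 rev/s

The added mass arrives with no angular momentum about the axle, and any external torque about the axle is negligible, so the system's angular momentum is conserved.
I_p = ½(163)(0.622)² = 31.53 kg·m².
Added inertia Σmr² = (15.8)(0.464)² = 3.402 kg·m²; I_f = 31.53 + 3.402 = 34.93 kg·m².
ω_f = I_p ω_i / I_f = (31.53)(0.196) / 34.93 = 0.1769 rev/s.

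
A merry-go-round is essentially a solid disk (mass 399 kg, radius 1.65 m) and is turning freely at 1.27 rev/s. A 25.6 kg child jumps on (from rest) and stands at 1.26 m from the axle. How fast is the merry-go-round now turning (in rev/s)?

ω_f ≈ 1.18 rev/s

The added mass arrives with no angular momentum about the axle, and any external torque about the axle is negligible, so the system's angular momentum is conserved.
I_p = ½(399)(1.65)² = 543.1 kg·m².
Added inertia Σmr² = (25.6)(1.26)² = 40.64 kg·m²; I_f = 543.1 + 40.64 = 583.8 kg·m².
ω_f = I_p ω_i / I_f = (543.1)(1.27) / 583.8 = 1.182 rev/s.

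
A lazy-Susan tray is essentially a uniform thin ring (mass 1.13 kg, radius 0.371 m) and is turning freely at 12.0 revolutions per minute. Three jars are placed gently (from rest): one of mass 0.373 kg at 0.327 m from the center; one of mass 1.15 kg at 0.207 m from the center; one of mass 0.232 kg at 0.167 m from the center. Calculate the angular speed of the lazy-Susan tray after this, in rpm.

No external torque acts about the center; L_before = L_after.
I_p = (1.13)(0.371)² = 0.1555 kg·m².
Added inertia Σmr² = (0.373)(0.327)² + (1.15)(0.207)² + (0.232)(0.167)² = 0.09563 kg·m²; I_f = 0.1555 + 0.09563 = 0.2512 kg·m².
ω_f = I_p ω_i / I_f = (0.1555)(12.0) / 0.2512 = 7.431 rpm.

ω_f ≈ 7.43 rpm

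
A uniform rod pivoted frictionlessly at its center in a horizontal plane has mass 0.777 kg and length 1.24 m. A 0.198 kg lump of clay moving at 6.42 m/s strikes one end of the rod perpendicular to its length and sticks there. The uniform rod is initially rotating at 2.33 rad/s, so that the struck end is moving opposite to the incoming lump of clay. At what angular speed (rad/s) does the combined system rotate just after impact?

The axle reaction passes through the pivot and exerts no torque about it; angular momentum about the pivot is conserved through the impact.
I_p = (1/12)(0.777)(1.24)² = 0.09956 kg·m². Taking the sense of the lump of clay's angular momentum as positive, L_{lump} = m v R = (0.198)(6.42)(1.24/2) = 0.7881 kg·m²/s.
L_i = −I_p ω_p + m v R = −(0.09956)(2.33) + 0.7881 = 0.5561 kg·m²/s.
After sticking, I_f = I_p + m R² = 0.09956 + (0.198)(1.24/2)² = 0.1757 kg·m².
ω_f = L_i / I_f = 0.5561 / 0.1757 = 3.166 rad/s.

|ω_f| ≈ 3.17 rad/s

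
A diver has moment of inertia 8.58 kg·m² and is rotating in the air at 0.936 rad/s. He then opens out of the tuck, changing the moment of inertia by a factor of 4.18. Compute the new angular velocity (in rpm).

ω₂ ≈ 2.14 rpm

Angular momentum about the spin axis is conserved since the torque about it is zero.
I₂ = 4.18 × 8.58 = 35.86 kg·m².
ω₂ = I₁ω₁ / I₂ = (8.580)(0.936 rad/s) / (35.86) = 0.2239 rad/s = 2.138 rpm.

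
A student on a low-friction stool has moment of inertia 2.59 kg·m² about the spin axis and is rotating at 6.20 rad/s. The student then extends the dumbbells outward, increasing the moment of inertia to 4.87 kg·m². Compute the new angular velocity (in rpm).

With no external torque about the axis, L is conserved: I₁ω₁ = I₂ω₂.
ω₂ = I₁ω₁ / I₂ = (2.590)(6.20 rad/s) / (4.870) = 3.297 rad/s = 31.49 rpm.

ω₂ ≈ 31.5 rpm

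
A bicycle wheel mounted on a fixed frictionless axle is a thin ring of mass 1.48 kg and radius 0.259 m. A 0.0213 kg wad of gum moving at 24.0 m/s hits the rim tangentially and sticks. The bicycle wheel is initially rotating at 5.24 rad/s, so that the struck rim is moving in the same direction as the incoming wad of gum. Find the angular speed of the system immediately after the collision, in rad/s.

About the axle the impulsive forces during the collision are internal, so angular momentum about that axis is conserved.
I_p = (1.48)(0.259)² = 0.09928 kg·m². Taking the sense of the wad of gum's angular momentum as positive, L_{wad} = m v R = (0.0213)(24.0)(0.259) = 0.1324 kg·m²/s.
L_i = +I_p ω_p + m v R = +(0.09928)(5.24) + 0.1324 = 0.6526 kg·m²/s.
After sticking, I_f = I_p + m R² = 0.09928 + (0.0213)(0.259)² = 0.1007 kg·m².
ω_f = L_i / I_f = 0.6526 / 0.1007 = 6.480 rad/s.

|ω_f| ≈ 6.48 rad/s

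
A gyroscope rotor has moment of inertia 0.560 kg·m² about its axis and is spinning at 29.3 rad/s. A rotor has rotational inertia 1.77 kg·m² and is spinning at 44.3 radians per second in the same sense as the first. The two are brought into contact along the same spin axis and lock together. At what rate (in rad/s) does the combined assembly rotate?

The coupling torques are internal; angular momentum about the shared axis is conserved.
Taking A's sense as positive: L = (0.5600)(29.3) + (1.770)(44.3) = 94.82 kg·m²·rad/s.
Combined I = 0.5600 + 1.770 = 2.330 kg·m².
ω_f = L / I = 94.82 / 2.330 = 40.69 rad/s.

|ω_f| ≈ 40.7 rad/s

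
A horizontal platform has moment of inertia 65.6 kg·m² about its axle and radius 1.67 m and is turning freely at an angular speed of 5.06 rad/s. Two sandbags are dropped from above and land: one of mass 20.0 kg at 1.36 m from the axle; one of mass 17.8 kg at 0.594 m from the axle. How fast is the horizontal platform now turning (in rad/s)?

ω_f ≈ 3.05 rad/s

No external torque acts about the axle; L_before = L_after.
Added inertia Σmr² = (20.0)(1.36)² + (17.8)(0.594)² = 43.27 kg·m²; I_f = 65.60 + 43.27 = 108.9 kg·m².
ω_f = I_p ω_i / I_f = (65.60)(5.06) / 108.9 = 3.049 rad/s.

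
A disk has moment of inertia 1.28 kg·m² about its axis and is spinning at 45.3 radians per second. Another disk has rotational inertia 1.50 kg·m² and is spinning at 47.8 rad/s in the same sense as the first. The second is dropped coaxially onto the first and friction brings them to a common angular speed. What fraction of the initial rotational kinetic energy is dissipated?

The coupling torques are internal; angular momentum about the shared axis is conserved.
Taking A's sense as positive: L = (1.280)(45.3) + (1.500)(47.8) = 129.7 kg·m²·rad/s.
Combined I = 1.280 + 1.500 = 2.780 kg·m².
ω_f = L / I = 129.7 / 2.780 = 46.65 rad/s.
KE_i = ½ΣIω² = 3027 J; KE_f = ½(2.780)(46.65)² = 3025 J.
Fraction dissipated = (KE_i − KE_f)/KE_i = 0.0007130.

fraction ≈ 0.000713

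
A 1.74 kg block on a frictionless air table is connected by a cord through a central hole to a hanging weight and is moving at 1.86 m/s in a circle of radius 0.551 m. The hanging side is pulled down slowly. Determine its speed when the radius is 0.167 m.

v₂ ≈ 6.14 m/s

Central (radial) force ⇒ zero torque about the center ⇒ m v r is constant.
v₂ = v₁ r₁ / r₂ = (1.86)(0.551) / (0.167) = 6.137 m/s.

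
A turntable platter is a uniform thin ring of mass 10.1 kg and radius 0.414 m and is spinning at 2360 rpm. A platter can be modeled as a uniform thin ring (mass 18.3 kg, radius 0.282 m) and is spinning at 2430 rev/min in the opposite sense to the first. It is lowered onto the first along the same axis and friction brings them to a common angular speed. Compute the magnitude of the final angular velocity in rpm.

The coupling torques are internal; angular momentum about the shared axis is conserved.
Moments of inertia: I_A = (10.1)(0.414)² = 1.731 kg·m²; I_B = (18.3)(0.282)² = 1.455 kg·m².
Taking A's sense as positive: L = (1.731)(2360) − (1.455)(2430) = 549.0 kg·m²·rpm.
Combined I = 1.731 + 1.455 = 3.186 kg·m².
ω_f = L / I = 549.0 / 3.186 = 172.3 rpm.

|ω_f| ≈ 172 rpm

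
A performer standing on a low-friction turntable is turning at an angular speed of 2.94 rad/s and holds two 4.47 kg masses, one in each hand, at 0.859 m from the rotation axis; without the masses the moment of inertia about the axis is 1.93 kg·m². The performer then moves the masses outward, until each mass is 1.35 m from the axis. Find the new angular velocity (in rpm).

No external torque acts about the spin axis, so angular momentum is conserved.
I₁ = 1.93 + 2(4.47)(0.859)² = 8.527 kg·m²; I₂ = 1.93 + 2(4.47)(1.35)² = 18.22 kg·m².
ω₂ = I₁ω₁ / I₂ = (8.527)(2.94 rad/s) / (18.22) = 1.376 rad/s = 13.14 rpm.

ω₂ ≈ 13.1 rpm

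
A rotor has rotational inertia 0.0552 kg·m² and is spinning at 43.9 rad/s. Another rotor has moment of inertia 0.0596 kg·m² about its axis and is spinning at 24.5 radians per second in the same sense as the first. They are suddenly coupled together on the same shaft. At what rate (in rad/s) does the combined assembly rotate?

No external torque acts about the common axis, so total angular momentum is conserved.
Taking A's sense as positive: L = (0.05520)(43.9) + (0.05960)(24.5) = 3.883 kg·m²·rad/s.
Combined I = 0.05520 + 0.05960 = 0.1148 kg·m².
ω_f = L / I = 3.883 / 0.1148 = 33.83 rad/s.

|ω_f| ≈ 33.8 rad/s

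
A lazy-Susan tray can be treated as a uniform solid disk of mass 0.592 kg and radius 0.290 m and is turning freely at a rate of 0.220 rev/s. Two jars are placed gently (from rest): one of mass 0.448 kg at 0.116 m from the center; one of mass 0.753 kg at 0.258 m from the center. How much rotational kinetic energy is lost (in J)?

energy lost ≈ 0.0165 J

No external torque acts about the center; L_before = L_after.
I_p = ½(0.592)(0.290)² = 0.02489 kg·m².
Added inertia Σmr² = (0.448)(0.116)² + (0.753)(0.258)² = 0.05615 kg·m²; I_f = 0.02489 + 0.05615 = 0.08104 kg·m².
ω_f = I_p ω_i / I_f = (0.02489)(0.220) / 0.08104 = 0.06758 rev/s.
KE_i = ½(0.02489)(1.382 rad/s)² = 0.02378 J; KE_f = ½(0.08104)(0.4246)² = 0.007305 J.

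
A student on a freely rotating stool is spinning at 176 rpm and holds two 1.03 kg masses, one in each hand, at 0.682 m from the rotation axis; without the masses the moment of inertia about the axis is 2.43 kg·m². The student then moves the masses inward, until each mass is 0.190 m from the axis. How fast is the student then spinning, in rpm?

ω₂ ≈ 238 rpm

Angular momentum about the spin axis is conserved since the torque about it is zero.
I₁ = 2.43 + 2(1.03)(0.682)² = 3.388 kg·m²; I₂ = 2.43 + 2(1.03)(0.190)² = 2.504 kg·m².
ω₂ = I₁ω₁ / I₂ = (3.388)(176 rpm) / (2.504) = 238.1 rpm.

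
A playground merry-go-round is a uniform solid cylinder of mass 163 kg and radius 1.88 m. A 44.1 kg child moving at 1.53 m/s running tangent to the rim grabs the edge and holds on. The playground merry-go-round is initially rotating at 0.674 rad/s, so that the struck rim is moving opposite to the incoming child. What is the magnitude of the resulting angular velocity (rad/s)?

|ω_f| ≈ 0.152 rad/s

The axle reaction passes through the axle and exerts no torque about it; angular momentum about the axle is conserved through the impact.
I_p = ½(163)(1.88)² = 288.1 kg·m². Taking the sense of the child's angular momentum as positive, L_{child} = m v R = (44.1)(1.53)(1.88) = 126.8 kg·m²/s.
L_i = −I_p ω_p + m v R = −(288.1)(0.674) + 126.8 = -67.30 kg·m²/s.
After sticking, I_f = I_p + m R² = 288.1 + (44.1)(1.88)² = 443.9 kg·m².
ω_f = L_i / I_f = -67.30 / 443.9 = -0.1516 rad/s.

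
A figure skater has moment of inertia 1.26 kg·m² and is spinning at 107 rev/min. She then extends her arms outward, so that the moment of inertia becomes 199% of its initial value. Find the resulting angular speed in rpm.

ω₂ ≈ 53.8 rpm

Angular momentum about the spin axis is conserved since the torque about it is zero.
I₂ = 1.99 × 1.26 = 2.507 kg·m².
ω₂ = I₁ω₁ / I₂ = (1.260)(107 rpm) / (2.507) = 53.77 rpm.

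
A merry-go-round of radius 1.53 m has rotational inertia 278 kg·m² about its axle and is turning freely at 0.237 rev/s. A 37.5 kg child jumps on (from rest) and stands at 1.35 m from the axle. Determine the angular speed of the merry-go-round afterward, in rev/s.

ω_f ≈ 0.190 rev/s

The added mass arrives with no angular momentum about the axle, and any external torque about the axle is negligible, so the system's angular momentum is conserved.
Added inertia Σmr² = (37.5)(1.35)² = 68.34 kg·m²; I_f = 278.0 + 68.34 = 346.3 kg·m².
ω_f = I_p ω_i / I_f = (278.0)(0.237) / 346.3 = 0.1902 rev/s.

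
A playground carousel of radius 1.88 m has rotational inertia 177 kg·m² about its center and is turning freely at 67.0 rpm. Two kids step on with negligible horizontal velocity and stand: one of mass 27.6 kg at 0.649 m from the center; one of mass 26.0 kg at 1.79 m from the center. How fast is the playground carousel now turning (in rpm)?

The added mass arrives with no angular momentum about the center, and any external torque about the center is negligible, so the system's angular momentum is conserved.
Added inertia Σmr² = (27.6)(0.649)² + (26.0)(1.79)² = 94.93 kg·m²; I_f = 177.0 + 94.93 = 271.9 kg·m².
ω_f = I_p ω_i / I_f = (177.0)(67.0) / 271.9 = 43.61 rpm.

ω_f ≈ 43.6 rpm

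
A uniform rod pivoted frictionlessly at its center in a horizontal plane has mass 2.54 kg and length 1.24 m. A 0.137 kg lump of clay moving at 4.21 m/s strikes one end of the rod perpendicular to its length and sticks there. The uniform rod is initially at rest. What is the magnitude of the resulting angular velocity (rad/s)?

|ω_f| ≈ 0.946 rad/s

The axle reaction passes through the pivot and exerts no torque about it; angular momentum about the pivot is conserved through the impact.
I_p = (1/12)(2.54)(1.24)² = 0.3255 kg·m². Taking the sense of the lump of clay's angular momentum as positive, L_{lump} = m v R = (0.137)(4.21)(1.24/2) = 0.3576 kg·m²/s.
L_i = 0 + 0.3576 = 0.3576 kg·m²/s.
After sticking, I_f = I_p + m R² = 0.3255 + (0.137)(1.24/2)² = 0.3781 kg·m².
ω_f = L_i / I_f = 0.3576 / 0.3781 = 0.9457 rad/s.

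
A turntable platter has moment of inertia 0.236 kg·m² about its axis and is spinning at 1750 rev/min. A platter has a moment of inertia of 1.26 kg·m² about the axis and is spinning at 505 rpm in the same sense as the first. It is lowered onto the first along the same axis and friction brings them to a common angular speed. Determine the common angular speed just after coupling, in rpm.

The coupling torques are internal; angular momentum about the shared axis is conserved.
Taking A's sense as positive: L = (0.2360)(1750) + (1.260)(505) = 1049 kg·m²·rpm.
Combined I = 0.2360 + 1.260 = 1.496 kg·m².
ω_f = L / I = 1049 / 1.496 = 701.4 rpm.

|ω_f| ≈ 701 rpm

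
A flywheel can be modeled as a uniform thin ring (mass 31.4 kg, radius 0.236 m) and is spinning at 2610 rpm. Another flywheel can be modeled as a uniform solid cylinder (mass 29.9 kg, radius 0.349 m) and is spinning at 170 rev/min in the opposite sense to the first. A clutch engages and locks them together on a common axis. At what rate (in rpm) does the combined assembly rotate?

|ω_f| ≈ 1190 rpm

No external torque acts about the common axis, so total angular momentum is conserved.
Moments of inertia: I_A = (31.4)(0.236)² = 1.749 kg·m²; I_B = ½(29.9)(0.349)² = 1.821 kg·m².
Taking A's sense as positive: L = (1.749)(2610) − (1.821)(170) = 4255 kg·m²·rpm.
Combined I = 1.749 + 1.821 = 3.570 kg·m².
ω_f = L / I = 4255 / 3.570 = 1192 rpm.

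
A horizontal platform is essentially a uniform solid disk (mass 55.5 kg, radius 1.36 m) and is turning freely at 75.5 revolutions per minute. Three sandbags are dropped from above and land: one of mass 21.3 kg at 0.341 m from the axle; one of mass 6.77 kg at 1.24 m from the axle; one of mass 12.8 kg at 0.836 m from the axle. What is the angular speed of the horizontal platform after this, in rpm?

ω_f ≈ 53.0 rpm

The added mass arrives with no angular momentum about the axle, and any external torque about the axle is negligible, so the system's angular momentum is conserved.
I_p = ½(55.5)(1.36)² = 51.33 kg·m².
Added inertia Σmr² = (21.3)(0.341)² + (6.77)(1.24)² + (12.8)(0.836)² = 21.83 kg·m²; I_f = 51.33 + 21.83 = 73.16 kg·m².
ω_f = I_p ω_i / I_f = (51.33)(75.5) / 73.16 = 52.97 rpm.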